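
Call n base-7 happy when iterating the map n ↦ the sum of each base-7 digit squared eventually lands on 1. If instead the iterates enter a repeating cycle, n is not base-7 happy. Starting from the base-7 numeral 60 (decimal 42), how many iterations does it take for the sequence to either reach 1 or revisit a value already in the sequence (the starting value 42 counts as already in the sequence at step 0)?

6

42 = (6,0)_7 → 6² + 0² = 36
36 = (5,1)_7 → 5² + 1² = 26
26 = (3,5)_7 → 3² + 5² = 34
34 = (4,6)_7 → 4² + 6² = 52
52 = (1,0,3)_7 → 1² + 0² + 3² = 10
10 = (1,3)_7 → 1² + 3² = 10  — 10 repeats.
That took 6 steps.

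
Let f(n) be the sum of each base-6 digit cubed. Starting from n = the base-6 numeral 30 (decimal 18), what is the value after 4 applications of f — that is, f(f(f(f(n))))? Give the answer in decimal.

18 = (3,0)_6 → 3³ + 0³ = 27
27 = (4,3)_6 → 4³ + 3³ = 91
91 = (2,3,1)_6 → 2³ + 3³ + 1³ = 36
36 = (1,0,0)_6 → 1³ + 0³ + 0³ = 1

1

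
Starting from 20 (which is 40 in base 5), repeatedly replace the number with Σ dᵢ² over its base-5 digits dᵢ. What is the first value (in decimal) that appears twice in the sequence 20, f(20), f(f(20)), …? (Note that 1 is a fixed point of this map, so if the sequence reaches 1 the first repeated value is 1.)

20 = (4,0)_5 → 16
16 = (3,1)_5 → 10
10 = (2,0)_5 → 4
4 = (4)_5 → 16  — 16 already appeared earlier.

16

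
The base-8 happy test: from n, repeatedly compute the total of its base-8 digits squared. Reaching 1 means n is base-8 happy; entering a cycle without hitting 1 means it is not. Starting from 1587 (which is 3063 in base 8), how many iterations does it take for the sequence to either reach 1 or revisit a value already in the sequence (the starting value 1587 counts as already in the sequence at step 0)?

1587 = (3,0,6,3)_8 → 3² + 0² + 6² + 3² = 9 + 0 + 36 + 9 = 54
54 = (6,6)_8 → 6² + 6² = 36 + 36 = 72
72 = (1,1,0)_8 → 1² + 1² + 0² = 1 + 1 + 0 = 2
2 = (2)_8 → 2² = 4
4 = (4)_8 → 4² = 16
16 = (2,0)_8 → 2² + 0² = 4 + 0 = 4  — 4 repeats.
That took 6 steps.

6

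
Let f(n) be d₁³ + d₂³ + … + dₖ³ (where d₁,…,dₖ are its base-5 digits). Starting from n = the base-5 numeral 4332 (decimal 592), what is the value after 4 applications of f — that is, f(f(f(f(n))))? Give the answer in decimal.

592 = (4,3,3,2)_5 → 4³ + 3³ + 3³ + 2³ = 64 + 27 + 27 + 8 = 126
126 = (1,0,0,1)_5 → 1³ + 0³ + 0³ + 1³ = 1 + 0 + 0 + 1 = 2
2 = (2)_5 → 2³ = 8
8 = (1,3)_5 → 1³ + 3³ = 1 + 27 = 28

28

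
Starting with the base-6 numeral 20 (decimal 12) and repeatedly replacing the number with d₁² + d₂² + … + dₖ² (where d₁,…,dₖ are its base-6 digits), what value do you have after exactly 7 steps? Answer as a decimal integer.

17

12 = (2,0)_6 → 2² + 0² = 4
4 = (4)_6 → 4² = 16
16 = (2,4)_6 → 2² + 4² = 20
20 = (3,2)_6 → 3² + 2² = 13
13 = (2,1)_6 → 2² + 1² = 5
5 = (5)_6 → 5² = 25
25 = (4,1)_6 → 4² + 1² = 17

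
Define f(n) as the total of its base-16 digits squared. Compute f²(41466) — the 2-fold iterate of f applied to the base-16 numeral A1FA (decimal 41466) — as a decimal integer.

41466 = (10,1,15,10)_16 → 10² + 1² + 15² + 10² = 100 + 1 + 225 + 100 = 426
426 = (1,10,10)_16 → 1² + 10² + 10² = 1 + 100 + 100 = 201

201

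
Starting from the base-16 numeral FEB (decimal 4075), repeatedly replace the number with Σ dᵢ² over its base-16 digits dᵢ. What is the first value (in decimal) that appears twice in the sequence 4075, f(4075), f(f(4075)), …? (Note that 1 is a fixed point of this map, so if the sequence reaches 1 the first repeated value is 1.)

169

4075 = (15,14,11)_16 → 15² + 14² + 11² = 542
542 = (2,1,14)_16 → 2² + 1² + 14² = 201
201 = (12,9)_16 → 12² + 9² = 225
225 = (14,1)_16 → 14² + 1² = 197
197 = (12,5)_16 → 12² + 5² = 169
169 = (10,9)_16 → 10² + 9² = 181
181 = (11,5)_16 → 11² + 5² = 146
146 = (9,2)_16 → 9² + 2² = 85
85 = (5,5)_16 → 5² + 5² = 50
50 = (3,2)_16 → 3² + 2² = 13
13 = (13)_16 → 13² = 169  — 169 already appeared earlier.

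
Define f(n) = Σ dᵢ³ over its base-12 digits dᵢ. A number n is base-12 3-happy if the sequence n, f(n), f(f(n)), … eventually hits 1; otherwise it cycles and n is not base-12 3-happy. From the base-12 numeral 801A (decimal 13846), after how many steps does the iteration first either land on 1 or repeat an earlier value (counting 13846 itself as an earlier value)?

11

13846 = (8,0,1,10)_12 → 1513
1513 = (10,6,1)_12 → 1217
1217 = (8,5,5)_12 → 762
762 = (5,3,6)_12 → 368
368 = (2,6,8)_12 → 736
736 = (5,1,4)_12 → 190
190 = (1,3,10)_12 → 1028
1028 = (7,1,8)_12 → 856
856 = (5,11,4)_12 → 1520
1520 = (10,6,8)_12 → 1728
1728 = (1,0,0,0)_12 → 1  — reached 1.
That took 11 steps.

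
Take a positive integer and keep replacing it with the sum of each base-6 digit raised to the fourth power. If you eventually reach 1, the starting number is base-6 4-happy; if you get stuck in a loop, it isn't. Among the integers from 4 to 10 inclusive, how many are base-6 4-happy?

4: 4 → 256 → 258 → 3 → 81 → 98 → 288 → 17 → 641 → 1522 → 259 → 4  (repeats 4)
5: 5 → 625 → 658 → 338 → 114 → 82 → 273 → 164 → 353 → 963 → 609 → 978 → 338  (repeats 338)
6: 6 → 1  (reaches 1)
7: 7 → 2 → 16 → 272 → 99 → 353 → 963 → 609 → 978 → 338 → 114 → 82 → 273 → 164 → 353  (repeats 353)
8: 8 → 17 → 641 → 1522 → 259 → 4 → 256 → 258 → 3 → 81 → 98 → 288 → 17  (repeats 17)
9: 9 → 82 → 273 → 164 → 353 → 963 → 609 → 978 → 338 → 114 → 82  (repeats 82)
10: 10 → 257 → 627 → 738 → 178 → 1137 → 788 → 803 → 963 → 609 → 978 → 338 → 114 → 82 → 273 → 164 → 353 → 963  (repeats 963)
base-6 4-happy: 6

1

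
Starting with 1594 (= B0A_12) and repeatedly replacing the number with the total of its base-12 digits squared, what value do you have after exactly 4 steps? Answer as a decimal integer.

1594 = (11,0,10)_12 → 11² + 0² + 10² = 221
221 = (1,6,5)_12 → 1² + 6² + 5² = 62
62 = (5,2)_12 → 5² + 2² = 29
29 = (2,5)_12 → 2² + 5² = 29

29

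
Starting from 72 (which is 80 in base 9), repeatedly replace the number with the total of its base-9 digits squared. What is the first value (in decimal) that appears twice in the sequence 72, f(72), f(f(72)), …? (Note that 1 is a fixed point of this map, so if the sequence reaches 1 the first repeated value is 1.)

72 = (8,0)_9 → 64
64 = (7,1)_9 → 50
50 = (5,5)_9 → 50  — 50 already appeared earlier.

50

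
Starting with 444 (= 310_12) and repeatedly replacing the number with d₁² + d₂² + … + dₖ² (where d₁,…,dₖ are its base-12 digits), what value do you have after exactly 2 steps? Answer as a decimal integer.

100

444 = (3,1,0)_12 → 3² + 1² + 0² = 10
10 = (10)_12 → 10² = 100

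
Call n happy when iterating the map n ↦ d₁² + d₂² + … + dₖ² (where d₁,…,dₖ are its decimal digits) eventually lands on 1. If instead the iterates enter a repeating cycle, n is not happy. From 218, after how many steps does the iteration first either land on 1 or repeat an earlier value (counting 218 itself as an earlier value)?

14

218 → 2² + 1² + 8² = 69
69 → 6² + 9² = 117
117 → 1² + 1² + 7² = 51
51 → 5² + 1² = 26
26 → 2² + 6² = 40
40 → 4² + 0² = 16
16 → 1² + 6² = 37
37 → 3² + 7² = 58
58 → 5² + 8² = 89
89 → 8² + 9² = 145
145 → 1² + 4² + 5² = 42
42 → 4² + 2² = 20
20 → 2² + 0² = 4
4 → 4² = 16  — 16 repeats.
That took 14 steps.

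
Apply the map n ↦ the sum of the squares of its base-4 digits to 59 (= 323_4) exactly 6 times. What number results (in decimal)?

1

59 = (3,2,3)_4 → 3² + 2² + 3² = 22
22 = (1,1,2)_4 → 1² + 1² + 2² = 6
6 = (1,2)_4 → 1² + 2² = 5
5 = (1,1)_4 → 1² + 1² = 2
2 = (2)_4 → 2² = 4
4 = (1,0)_4 → 1² + 0² = 1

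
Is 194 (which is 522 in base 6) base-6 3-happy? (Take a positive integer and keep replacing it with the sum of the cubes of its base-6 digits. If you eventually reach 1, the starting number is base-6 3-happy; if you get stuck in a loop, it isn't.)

194 = (5,2,2)_6 → 5³ + 2³ + 2³ = 141
141 = (3,5,3)_6 → 3³ + 5³ + 3³ = 179
179 = (4,5,5)_6 → 4³ + 5³ + 5³ = 314
314 = (1,2,4,2)_6 → 1³ + 2³ + 4³ + 2³ = 81
81 = (2,1,3)_6 → 2³ + 1³ + 3³ = 36
36 = (1,0,0)_6 → 1³ + 0³ + 0³ = 1  — reached 1.

base-6 3-happy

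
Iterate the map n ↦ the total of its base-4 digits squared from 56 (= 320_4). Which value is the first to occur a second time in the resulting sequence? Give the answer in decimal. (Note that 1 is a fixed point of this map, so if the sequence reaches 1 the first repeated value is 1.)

1

56 = (3,2,0)_4 → 3² + 2² + 0² = 9 + 4 + 0 = 13
13 = (3,1)_4 → 3² + 1² = 9 + 1 = 10
10 = (2,2)_4 → 2² + 2² = 4 + 4 = 8
8 = (2,0)_4 → 2² + 0² = 4 + 0 = 4
4 = (1,0)_4 → 1² + 0² = 1 + 0 = 1  — reached the fixed point 1.
1 → 1, so 1 is the first repeated value.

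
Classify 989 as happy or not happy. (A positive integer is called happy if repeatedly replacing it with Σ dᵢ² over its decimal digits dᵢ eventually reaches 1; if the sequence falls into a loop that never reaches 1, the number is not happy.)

happy

989 → 9² + 8² + 9² = 226
226 → 2² + 2² + 6² = 44
44 → 4² + 4² = 32
32 → 3² + 2² = 13
13 → 1² + 3² = 10
10 → 1² + 0² = 1  — reached 1.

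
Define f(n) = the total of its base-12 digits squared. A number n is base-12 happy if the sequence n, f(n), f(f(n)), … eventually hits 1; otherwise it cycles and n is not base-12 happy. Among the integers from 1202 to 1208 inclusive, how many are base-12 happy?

1

1202: 1202 → 84 → 49 → 17 → 26 → 8 → 64 → 41 → 34 → 104 → 128 → 164 → 66 → 61 → 26  (repeats 26)
1203: 1203 → 89 → 74 → 40 → 25 → 5 → 25  (repeats 25)
1204: 1204 → 96 → 64 → 41 → 34 → 104 → 128 → 164 → 66 → 61 → 26 → 8 → 64  (repeats 64)
1205: 1205 → 105 → 145 → 2 → 4 → 16 → 17 → 26 → 8 → 64 → 41 → 34 → 104 → 128 → 164 → 66 → 61 → 26  (repeats 26)
1206: 1206 → 116 → 145 → 2 → 4 → 16 → 17 → 26 → 8 → 64 → 41 → 34 → 104 → 128 → 164 → 66 → 61 → 26  (repeats 26)
1207: 1207 → 129 → 181 → 11 → 121 → 101 → 89 → 74 → 40 → 25 → 5 → 25  (repeats 25)
1208: 1208 → 144 → 1  (reaches 1)
base-12 happy: 1208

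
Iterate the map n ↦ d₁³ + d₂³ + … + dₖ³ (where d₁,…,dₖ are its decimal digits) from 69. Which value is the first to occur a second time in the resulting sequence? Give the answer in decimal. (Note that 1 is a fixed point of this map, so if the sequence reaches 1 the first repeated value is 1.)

153

69 → 6³ + 9³ = 945
945 → 9³ + 4³ + 5³ = 918
918 → 9³ + 1³ + 8³ = 1242
1242 → 1³ + 2³ + 4³ + 2³ = 81
81 → 8³ + 1³ = 513
513 → 5³ + 1³ + 3³ = 153
153 → 1³ + 5³ + 3³ = 153  — 153 already appeared earlier.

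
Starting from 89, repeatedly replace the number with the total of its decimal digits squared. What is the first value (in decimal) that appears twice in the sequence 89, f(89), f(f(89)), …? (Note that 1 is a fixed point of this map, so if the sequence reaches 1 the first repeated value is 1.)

89 → 8² + 9² = 64 + 81 = 145
145 → 1² + 4² + 5² = 1 + 16 + 25 = 42
42 → 4² + 2² = 16 + 4 = 20
20 → 2² + 0² = 4 + 0 = 4
4 → 4² = 16
16 → 1² + 6² = 1 + 36 = 37
37 → 3² + 7² = 9 + 49 = 58
58 → 5² + 8² = 25 + 64 = 89  — 89 already appeared earlier.

89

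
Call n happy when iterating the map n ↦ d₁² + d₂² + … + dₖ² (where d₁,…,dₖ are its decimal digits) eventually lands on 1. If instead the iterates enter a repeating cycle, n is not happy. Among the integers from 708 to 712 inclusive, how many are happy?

708: 708 → 113 → 11 → 2 → 4 → 16 → 37 → 58 → 89 → 145 → 42 → 20 → 4  — not happy
709: 709 → 130 → 10 → 1  — happy
710: 710 → 50 → 25 → 29 → 85 → 89 → 145 → 42 → 20 → 4 → 16 → 37 → 58 → 89  — not happy
711: 711 → 51 → 26 → 40 → 16 → 37 → 58 → 89 → 145 → 42 → 20 → 4 → 16  — not happy
712: 712 → 54 → 41 → 17 → 50 → 25 → 29 → 85 → 89 → 145 → 42 → 20 → 4 → 16 → 37 → 58 → 89  — not happy
happy: 709

1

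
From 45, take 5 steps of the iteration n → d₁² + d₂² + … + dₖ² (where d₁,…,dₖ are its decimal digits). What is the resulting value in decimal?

45 → 4² + 5² = 41
41 → 4² + 1² = 17
17 → 1² + 7² = 50
50 → 5² + 0² = 25
25 → 2² + 5² = 29

29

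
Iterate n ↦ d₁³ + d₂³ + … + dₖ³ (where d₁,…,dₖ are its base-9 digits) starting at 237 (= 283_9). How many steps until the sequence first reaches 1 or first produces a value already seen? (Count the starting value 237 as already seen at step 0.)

4

237 = (2,8,3)_9 → 2³ + 8³ + 3³ = 547
547 = (6,6,7)_9 → 6³ + 6³ + 7³ = 775
775 = (1,0,5,1)_9 → 1³ + 0³ + 5³ + 1³ = 127
127 = (1,5,1)_9 → 1³ + 5³ + 1³ = 127  — 127 repeats.
That took 4 steps.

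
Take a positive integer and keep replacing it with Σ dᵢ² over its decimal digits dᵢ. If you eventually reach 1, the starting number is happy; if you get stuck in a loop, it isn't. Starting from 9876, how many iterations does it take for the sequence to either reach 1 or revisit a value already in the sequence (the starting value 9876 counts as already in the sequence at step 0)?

4

9876 → 9² + 8² + 7² + 6² = 230
230 → 2² + 3² + 0² = 13
13 → 1² + 3² = 10
10 → 1² + 0² = 1  — reached 1.
That took 4 steps.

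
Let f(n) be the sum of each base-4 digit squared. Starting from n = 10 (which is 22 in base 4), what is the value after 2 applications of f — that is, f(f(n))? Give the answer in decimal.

10 = (2,2)_4 → 2² + 2² = 4 + 4 = 8
8 = (2,0)_4 → 2² + 0² = 4 + 0 = 4

4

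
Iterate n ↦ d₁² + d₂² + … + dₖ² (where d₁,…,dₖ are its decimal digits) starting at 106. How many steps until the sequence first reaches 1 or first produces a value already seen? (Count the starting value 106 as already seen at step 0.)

9

106 → 37
37 → 58
58 → 89
89 → 145
145 → 42
42 → 20
20 → 4
4 → 16
16 → 37  — 37 repeats.
That took 9 steps.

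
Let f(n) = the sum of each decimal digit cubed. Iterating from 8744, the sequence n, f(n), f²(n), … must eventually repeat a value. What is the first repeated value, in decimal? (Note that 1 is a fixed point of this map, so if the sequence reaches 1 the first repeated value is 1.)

371

8744 → 8³ + 7³ + 4³ + 4³ = 512 + 343 + 64 + 64 = 983
983 → 9³ + 8³ + 3³ = 729 + 512 + 27 = 1268
1268 → 1³ + 2³ + 6³ + 8³ = 1 + 8 + 216 + 512 = 737
737 → 7³ + 3³ + 7³ = 343 + 27 + 343 = 713
713 → 7³ + 1³ + 3³ = 343 + 1 + 27 = 371
371 → 3³ + 7³ + 1³ = 27 + 343 + 1 = 371  — 371 already appeared earlier.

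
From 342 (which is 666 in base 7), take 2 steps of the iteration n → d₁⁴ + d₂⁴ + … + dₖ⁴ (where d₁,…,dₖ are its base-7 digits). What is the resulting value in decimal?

370

342 = (6,6,6)_7 → 6⁴ + 6⁴ + 6⁴ = 1296 + 1296 + 1296 = 3888
3888 = (1,4,2,2,3)_7 → 1⁴ + 4⁴ + 2⁴ + 2⁴ + 3⁴ = 1 + 256 + 16 + 16 + 81 = 370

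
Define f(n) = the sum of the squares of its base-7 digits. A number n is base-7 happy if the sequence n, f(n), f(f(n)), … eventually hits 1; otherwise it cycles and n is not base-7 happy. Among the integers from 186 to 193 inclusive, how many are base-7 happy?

1

186: 186 → 50 → 2 → 4 → 16 → 8 → 2  — not base-7 happy
187: 187 → 59 → 11 → 17 → 13 → 37 → 29 → 17  — not base-7 happy
188: 188 → 70 → 10 → 10  — not base-7 happy
189: 189 → 45 → 45  — not base-7 happy
190: 190 → 46 → 52 → 10 → 10  — not base-7 happy
191: 191 → 49 → 1  — base-7 happy
192: 192 → 54 → 26 → 34 → 52 → 10 → 10  — not base-7 happy
193: 193 → 61 → 27 → 45 → 45  — not base-7 happy
base-7 happy: 191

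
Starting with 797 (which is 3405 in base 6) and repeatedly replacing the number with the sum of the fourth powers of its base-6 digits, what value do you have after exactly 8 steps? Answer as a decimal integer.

114

797 = (3,4,0,5)_6 → 962
962 = (4,2,4,2)_6 → 544
544 = (2,3,0,4)_6 → 353
353 = (1,3,4,5)_6 → 963
963 = (4,2,4,3)_6 → 609
609 = (2,4,5,3)_6 → 978
978 = (4,3,1,0)_6 → 338
338 = (1,3,2,2)_6 → 114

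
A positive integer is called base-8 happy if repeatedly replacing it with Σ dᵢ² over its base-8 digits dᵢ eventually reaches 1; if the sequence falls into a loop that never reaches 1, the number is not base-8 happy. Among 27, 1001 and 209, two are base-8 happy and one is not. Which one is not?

27: 27 → 18 → 8 → 1  — reaches 1 (base-8 happy)
1001: 1001 → 76 → 18 → 8 → 1  — reaches 1 (base-8 happy)
209: 209 → 14 → 37 → 41 → 26 → 13 → 26  — repeats 26 (not base-8 happy)

209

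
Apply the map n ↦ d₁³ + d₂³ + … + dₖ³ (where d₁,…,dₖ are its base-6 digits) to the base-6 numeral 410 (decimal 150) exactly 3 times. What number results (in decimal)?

190

150 = (4,1,0)_6 → 4³ + 1³ + 0³ = 65
65 = (1,4,5)_6 → 1³ + 4³ + 5³ = 190
190 = (5,1,4)_6 → 5³ + 1³ + 4³ = 190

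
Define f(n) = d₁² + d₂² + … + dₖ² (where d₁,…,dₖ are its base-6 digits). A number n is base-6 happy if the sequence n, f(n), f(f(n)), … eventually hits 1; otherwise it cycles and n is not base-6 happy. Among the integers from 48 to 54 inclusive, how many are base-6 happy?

1

48: 48 → 5 → 25 → 17 → 29 → 41 → 26 → 20 → 13 → 5  (repeats 5)
49: 49 → 6 → 1  (reaches 1)
50: 50 → 9 → 10 → 17 → 29 → 41 → 26 → 20 → 13 → 5 → 25 → 17  (repeats 17)
51: 51 → 14 → 8 → 5 → 25 → 17 → 29 → 41 → 26 → 20 → 13 → 5  (repeats 5)
52: 52 → 21 → 18 → 9 → 10 → 17 → 29 → 41 → 26 → 20 → 13 → 5 → 25 → 17  (repeats 17)
53: 53 → 30 → 25 → 17 → 29 → 41 → 26 → 20 → 13 → 5 → 25  (repeats 25)
54: 54 → 10 → 17 → 29 → 41 → 26 → 20 → 13 → 5 → 25 → 17  (repeats 17)
base-6 happy: 49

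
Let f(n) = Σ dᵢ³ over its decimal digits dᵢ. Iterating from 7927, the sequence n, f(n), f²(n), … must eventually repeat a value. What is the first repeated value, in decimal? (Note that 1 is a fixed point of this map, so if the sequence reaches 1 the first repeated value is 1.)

7927 → 7³ + 9³ + 2³ + 7³ = 343 + 729 + 8 + 343 = 1423
1423 → 1³ + 4³ + 2³ + 3³ = 1 + 64 + 8 + 27 = 100
100 → 1³ + 0³ + 0³ = 1 + 0 + 0 = 1  — reached the fixed point 1.
1 → 1, so 1 is the first repeated value.

1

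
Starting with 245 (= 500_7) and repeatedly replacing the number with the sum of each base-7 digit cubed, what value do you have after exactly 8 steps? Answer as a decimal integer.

17

245 = (5,0,0)_7 → 125
125 = (2,3,6)_7 → 251
251 = (5,0,6)_7 → 341
341 = (6,6,5)_7 → 557
557 = (1,4,2,4)_7 → 137
137 = (2,5,4)_7 → 197
197 = (4,0,1)_7 → 65
65 = (1,2,2)_7 → 17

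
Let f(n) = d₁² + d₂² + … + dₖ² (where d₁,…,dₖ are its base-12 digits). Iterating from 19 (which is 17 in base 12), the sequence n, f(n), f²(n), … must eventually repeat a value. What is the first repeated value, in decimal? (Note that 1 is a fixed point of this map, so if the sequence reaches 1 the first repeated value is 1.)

50

19 = (1,7)_12 → 50
50 = (4,2)_12 → 20
20 = (1,8)_12 → 65
65 = (5,5)_12 → 50  — 50 already appeared earlier.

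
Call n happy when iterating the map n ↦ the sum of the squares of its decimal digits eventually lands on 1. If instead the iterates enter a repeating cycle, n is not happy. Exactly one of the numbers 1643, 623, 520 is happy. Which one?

623

1643: 1643 → 62 → 40 → 16 → 37 → 58 → 89 → 145 → 42 → 20 → 4 → 16  — repeats 16 (not happy)
623: 623 → 49 → 97 → 130 → 10 → 1  — reaches 1 (happy)
520: 520 → 29 → 85 → 89 → 145 → 42 → 20 → 4 → 16 → 37 → 58 → 89  — repeats 89 (not happy)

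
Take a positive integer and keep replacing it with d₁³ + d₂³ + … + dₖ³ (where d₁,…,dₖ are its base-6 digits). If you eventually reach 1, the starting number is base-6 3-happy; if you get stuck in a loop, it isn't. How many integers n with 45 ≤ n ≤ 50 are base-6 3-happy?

3

45: 45 → 29 → 189 → 153 → 92 → 43 → 3 → 27 → 91 → 36 → 1  (reaches 1)
46: 46 → 66 → 126 → 54 → 28 → 128 → 62 → 73 → 9 → 28  (repeats 28)
47: 47 → 127 → 55 → 29 → 189 → 153 → 92 → 43 → 3 → 27 → 91 → 36 → 1  (reaches 1)
48: 48 → 9 → 28 → 128 → 62 → 73 → 9  (repeats 9)
49: 49 → 10 → 65 → 190 → 190  (repeats 190)
50: 50 → 17 → 133 → 92 → 43 → 3 → 27 → 91 → 36 → 1  (reaches 1)
base-6 3-happy: 45, 47, 50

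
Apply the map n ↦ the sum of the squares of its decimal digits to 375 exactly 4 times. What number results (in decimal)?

89

375 → 83
83 → 73
73 → 58
58 → 89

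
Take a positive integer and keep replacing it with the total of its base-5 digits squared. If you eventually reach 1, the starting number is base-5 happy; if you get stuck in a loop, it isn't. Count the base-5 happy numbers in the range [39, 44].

2

39: 39 → 21 → 17 → 13 → 13  — not base-5 happy
40: 40 → 10 → 4 → 16 → 10  — not base-5 happy
41: 41 → 11 → 5 → 1  — base-5 happy
42: 42 → 14 → 20 → 16 → 10 → 4 → 16  — not base-5 happy
43: 43 → 19 → 25 → 1  — base-5 happy
44: 44 → 26 → 2 → 4 → 16 → 10 → 4  — not base-5 happy
base-5 happy: 41, 43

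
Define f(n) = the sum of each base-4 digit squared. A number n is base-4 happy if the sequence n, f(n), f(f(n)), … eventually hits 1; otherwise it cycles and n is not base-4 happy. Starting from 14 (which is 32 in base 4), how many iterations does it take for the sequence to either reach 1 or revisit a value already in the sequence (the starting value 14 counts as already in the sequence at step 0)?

14 = (3,2)_4 → 13
13 = (3,1)_4 → 10
10 = (2,2)_4 → 8
8 = (2,0)_4 → 4
4 = (1,0)_4 → 1  — reached 1.
That took 5 steps.

5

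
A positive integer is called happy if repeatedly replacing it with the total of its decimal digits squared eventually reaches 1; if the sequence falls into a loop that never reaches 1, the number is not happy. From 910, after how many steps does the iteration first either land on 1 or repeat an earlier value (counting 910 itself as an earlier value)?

4

910 → 9² + 1² + 0² = 82
82 → 8² + 2² = 68
68 → 6² + 8² = 100
100 → 1² + 0² + 0² = 1  — reached 1.
That took 4 steps.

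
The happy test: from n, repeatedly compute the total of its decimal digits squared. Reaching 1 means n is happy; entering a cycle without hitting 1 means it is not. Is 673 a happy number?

happy

673 → 94
94 → 97
97 → 130
130 → 10
10 → 1  — reached 1.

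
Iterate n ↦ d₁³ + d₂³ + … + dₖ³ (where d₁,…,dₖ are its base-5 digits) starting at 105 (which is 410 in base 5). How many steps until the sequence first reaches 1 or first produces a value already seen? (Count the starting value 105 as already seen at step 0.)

105 = (4,1,0)_5 → 4³ + 1³ + 0³ = 65
65 = (2,3,0)_5 → 2³ + 3³ + 0³ = 35
35 = (1,2,0)_5 → 1³ + 2³ + 0³ = 9
9 = (1,4)_5 → 1³ + 4³ = 65  — 65 repeats.
That took 4 steps.

4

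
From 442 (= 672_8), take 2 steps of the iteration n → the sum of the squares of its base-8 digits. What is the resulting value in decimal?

442 = (6,7,2)_8 → 6² + 7² + 2² = 89
89 = (1,3,1)_8 → 1² + 3² + 1² = 11

11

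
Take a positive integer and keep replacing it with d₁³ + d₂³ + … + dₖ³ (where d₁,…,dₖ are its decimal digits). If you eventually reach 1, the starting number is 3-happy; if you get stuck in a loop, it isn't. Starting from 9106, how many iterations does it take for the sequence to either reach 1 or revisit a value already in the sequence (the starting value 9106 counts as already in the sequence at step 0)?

5

9106 → 9³ + 1³ + 0³ + 6³ = 729 + 1 + 0 + 216 = 946
946 → 9³ + 4³ + 6³ = 729 + 64 + 216 = 1009
1009 → 1³ + 0³ + 0³ + 9³ = 1 + 0 + 0 + 729 = 730
730 → 7³ + 3³ + 0³ = 343 + 27 + 0 = 370
370 → 3³ + 7³ + 0³ = 27 + 343 + 0 = 370  — 370 repeats.
That took 5 steps.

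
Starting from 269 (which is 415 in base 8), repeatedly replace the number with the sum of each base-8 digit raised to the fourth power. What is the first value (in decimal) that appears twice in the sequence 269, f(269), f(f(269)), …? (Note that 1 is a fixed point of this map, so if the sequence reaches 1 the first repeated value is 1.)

269 = (4,1,5)_8 → 4⁴ + 1⁴ + 5⁴ = 256 + 1 + 625 = 882
882 = (1,5,6,2)_8 → 1⁴ + 5⁴ + 6⁴ + 2⁴ = 1 + 625 + 1296 + 16 = 1938
1938 = (3,6,2,2)_8 → 3⁴ + 6⁴ + 2⁴ + 2⁴ = 81 + 1296 + 16 + 16 = 1409
1409 = (2,6,0,1)_8 → 2⁴ + 6⁴ + 0⁴ + 1⁴ = 16 + 1296 + 0 + 1 = 1313
1313 = (2,4,4,1)_8 → 2⁴ + 4⁴ + 4⁴ + 1⁴ = 16 + 256 + 256 + 1 = 529
529 = (1,0,2,1)_8 → 1⁴ + 0⁴ + 2⁴ + 1⁴ = 1 + 0 + 16 + 1 = 18
18 = (2,2)_8 → 2⁴ + 2⁴ = 16 + 16 = 32
32 = (4,0)_8 → 4⁴ + 0⁴ = 256 + 0 = 256
256 = (4,0,0)_8 → 4⁴ + 0⁴ + 0⁴ = 256 + 0 + 0 = 256  — 256 already appeared earlier.

256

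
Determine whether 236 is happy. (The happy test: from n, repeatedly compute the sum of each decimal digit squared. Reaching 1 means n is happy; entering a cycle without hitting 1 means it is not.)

236 → 2² + 3² + 6² = 49
49 → 4² + 9² = 97
97 → 9² + 7² = 130
130 → 1² + 3² + 0² = 10
10 → 1² + 0² = 1  — reached 1.

happy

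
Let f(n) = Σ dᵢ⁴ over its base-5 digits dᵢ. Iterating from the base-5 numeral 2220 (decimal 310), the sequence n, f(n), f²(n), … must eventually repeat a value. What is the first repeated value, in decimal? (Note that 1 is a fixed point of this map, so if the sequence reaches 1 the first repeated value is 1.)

338

310 = (2,2,2,0)_5 → 2⁴ + 2⁴ + 2⁴ + 0⁴ = 48
48 = (1,4,3)_5 → 1⁴ + 4⁴ + 3⁴ = 338
338 = (2,3,2,3)_5 → 2⁴ + 3⁴ + 2⁴ + 3⁴ = 194
194 = (1,2,3,4)_5 → 1⁴ + 2⁴ + 3⁴ + 4⁴ = 354
354 = (2,4,0,4)_5 → 2⁴ + 4⁴ + 0⁴ + 4⁴ = 528
528 = (4,1,0,3)_5 → 4⁴ + 1⁴ + 0⁴ + 3⁴ = 338  — 338 already appeared earlier.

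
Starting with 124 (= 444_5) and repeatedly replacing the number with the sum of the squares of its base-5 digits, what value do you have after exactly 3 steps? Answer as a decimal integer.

2

124 = (4,4,4)_5 → 4² + 4² + 4² = 48
48 = (1,4,3)_5 → 1² + 4² + 3² = 26
26 = (1,0,1)_5 → 1² + 0² + 1² = 2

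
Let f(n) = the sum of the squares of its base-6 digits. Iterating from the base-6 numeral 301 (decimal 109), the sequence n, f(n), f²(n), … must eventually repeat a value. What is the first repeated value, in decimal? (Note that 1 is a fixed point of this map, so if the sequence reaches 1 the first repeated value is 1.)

17

109 = (3,0,1)_6 → 3² + 0² + 1² = 9 + 0 + 1 = 10
10 = (1,4)_6 → 1² + 4² = 1 + 16 = 17
17 = (2,5)_6 → 2² + 5² = 4 + 25 = 29
29 = (4,5)_6 → 4² + 5² = 16 + 25 = 41
41 = (1,0,5)_6 → 1² + 0² + 5² = 1 + 0 + 25 = 26
26 = (4,2)_6 → 4² + 2² = 16 + 4 = 20
20 = (3,2)_6 → 3² + 2² = 9 + 4 = 13
13 = (2,1)_6 → 2² + 1² = 4 + 1 = 5
5 = (5)_6 → 5² = 25
25 = (4,1)_6 → 4² + 1² = 16 + 1 = 17  — 17 already appeared earlier.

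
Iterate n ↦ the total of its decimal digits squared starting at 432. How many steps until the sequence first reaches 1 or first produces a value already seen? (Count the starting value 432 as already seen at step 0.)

11

432 → 4² + 3² + 2² = 29
29 → 2² + 9² = 85
85 → 8² + 5² = 89
89 → 8² + 9² = 145
145 → 1² + 4² + 5² = 42
42 → 4² + 2² = 20
20 → 2² + 0² = 4
4 → 4² = 16
16 → 1² + 6² = 37
37 → 3² + 7² = 58
58 → 5² + 8² = 89  — 89 repeats.
That took 11 steps.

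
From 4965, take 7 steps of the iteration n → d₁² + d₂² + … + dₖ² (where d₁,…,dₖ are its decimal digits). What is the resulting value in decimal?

4965 → 4² + 9² + 6² + 5² = 16 + 81 + 36 + 25 = 158
158 → 1² + 5² + 8² = 1 + 25 + 64 = 90
90 → 9² + 0² = 81 + 0 = 81
81 → 8² + 1² = 64 + 1 = 65
65 → 6² + 5² = 36 + 25 = 61
61 → 6² + 1² = 36 + 1 = 37
37 → 3² + 7² = 9 + 49 = 58

58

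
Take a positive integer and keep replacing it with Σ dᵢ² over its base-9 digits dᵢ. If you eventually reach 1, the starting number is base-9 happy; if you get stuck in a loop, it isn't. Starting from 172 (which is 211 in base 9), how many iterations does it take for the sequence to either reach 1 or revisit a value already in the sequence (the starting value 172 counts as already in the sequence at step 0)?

172 = (2,1,1)_9 → 6
6 = (6)_9 → 36
36 = (4,0)_9 → 16
16 = (1,7)_9 → 50
50 = (5,5)_9 → 50  — 50 repeats.
That took 5 steps.

5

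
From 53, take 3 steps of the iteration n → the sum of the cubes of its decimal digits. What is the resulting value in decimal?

53 → 5³ + 3³ = 125 + 27 = 152
152 → 1³ + 5³ + 2³ = 1 + 125 + 8 = 134
134 → 1³ + 3³ + 4³ = 1 + 27 + 64 = 92

92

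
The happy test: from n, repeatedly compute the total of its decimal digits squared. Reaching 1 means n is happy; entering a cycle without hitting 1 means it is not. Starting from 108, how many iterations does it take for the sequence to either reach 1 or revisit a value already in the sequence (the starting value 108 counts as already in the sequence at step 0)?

11

108 → 65
65 → 61
61 → 37
37 → 58
58 → 89
89 → 145
145 → 42
42 → 20
20 → 4
4 → 16
16 → 37  — 37 repeats.
That took 11 steps.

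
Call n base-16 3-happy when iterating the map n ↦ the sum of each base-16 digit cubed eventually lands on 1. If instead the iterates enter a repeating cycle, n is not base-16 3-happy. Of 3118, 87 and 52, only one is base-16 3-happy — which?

3118: 3118 → 4480 → 514 → 16 → 1  — reaches 1 (base-16 3-happy)
87: 87 → 468 → 2262 → 2925 → 3744 → 3744  — repeats 3744 (not base-16 3-happy)
52: 52 → 91 → 1456 → 1456  — repeats 1456 (not base-16 3-happy)

3118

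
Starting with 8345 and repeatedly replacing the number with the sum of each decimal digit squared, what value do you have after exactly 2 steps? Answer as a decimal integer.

8345 → 8² + 3² + 4² + 5² = 114
114 → 1² + 1² + 4² = 18

18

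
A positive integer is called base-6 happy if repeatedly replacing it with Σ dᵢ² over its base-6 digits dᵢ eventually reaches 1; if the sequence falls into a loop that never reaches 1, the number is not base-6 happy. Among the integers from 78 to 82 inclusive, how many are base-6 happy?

1

78: 78 → 5 → 25 → 17 → 29 → 41 → 26 → 20 → 13 → 5  (repeats 5)
79: 79 → 6 → 1  (reaches 1)
80: 80 → 9 → 10 → 17 → 29 → 41 → 26 → 20 → 13 → 5 → 25 → 17  (repeats 17)
81: 81 → 14 → 8 → 5 → 25 → 17 → 29 → 41 → 26 → 20 → 13 → 5  (repeats 5)
82: 82 → 21 → 18 → 9 → 10 → 17 → 29 → 41 → 26 → 20 → 13 → 5 → 25 → 17  (repeats 17)
base-6 happy: 79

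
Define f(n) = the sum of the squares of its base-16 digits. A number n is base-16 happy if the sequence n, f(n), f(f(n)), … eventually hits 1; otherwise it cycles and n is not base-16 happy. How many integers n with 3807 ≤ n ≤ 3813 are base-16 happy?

3807: 3807 → 590 → 216 → 233 → 277 → 27 → 122 → 149 → 106 → 136 → 128 → 64 → 16 → 1  (reaches 1)
3808: 3808 → 392 → 129 → 65 → 17 → 2 → 4 → 16 → 1  (reaches 1)
3809: 3809 → 393 → 146 → 85 → 50 → 13 → 169 → 181 → 146  (repeats 146)
3810: 3810 → 396 → 209 → 170 → 200 → 208 → 169 → 181 → 146 → 85 → 50 → 13 → 169  (repeats 169)
3811: 3811 → 401 → 83 → 34 → 8 → 64 → 16 → 1  (reaches 1)
3812: 3812 → 408 → 146 → 85 → 50 → 13 → 169 → 181 → 146  (repeats 146)
3813: 3813 → 417 → 102 → 72 → 80 → 25 → 82 → 29 → 170 → 200 → 208 → 169 → 181 → 146 → 85 → 50 → 13 → 169  (repeats 169)
base-16 happy: 3807, 3808, 3811

3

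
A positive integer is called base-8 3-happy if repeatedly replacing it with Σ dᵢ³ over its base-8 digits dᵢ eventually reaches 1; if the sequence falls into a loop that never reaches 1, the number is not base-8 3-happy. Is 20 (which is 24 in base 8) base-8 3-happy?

20 = (2,4)_8 → 2³ + 4³ = 72
72 = (1,1,0)_8 → 1³ + 1³ + 0³ = 2
2 = (2)_8 → 2³ = 8
8 = (1,0)_8 → 1³ + 0³ = 1  — reached 1.

base-8 3-happy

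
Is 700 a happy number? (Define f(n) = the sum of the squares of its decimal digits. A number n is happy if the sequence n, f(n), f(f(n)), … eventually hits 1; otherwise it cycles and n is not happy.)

700 → 7² + 0² + 0² = 49
49 → 4² + 9² = 97
97 → 9² + 7² = 130
130 → 1² + 3² + 0² = 10
10 → 1² + 0² = 1  — reached 1.

happy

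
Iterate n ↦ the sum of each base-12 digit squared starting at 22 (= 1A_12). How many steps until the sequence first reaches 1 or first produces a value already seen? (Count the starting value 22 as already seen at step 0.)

7

22 = (1,10)_12 → 101
101 = (8,5)_12 → 89
89 = (7,5)_12 → 74
74 = (6,2)_12 → 40
40 = (3,4)_12 → 25
25 = (2,1)_12 → 5
5 = (5)_12 → 25  — 25 repeats.
That took 7 steps.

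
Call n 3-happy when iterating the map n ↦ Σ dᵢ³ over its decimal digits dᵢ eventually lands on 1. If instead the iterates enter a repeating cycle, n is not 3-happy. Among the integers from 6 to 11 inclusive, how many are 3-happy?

6: 6 → 216 → 225 → 141 → 66 → 432 → 99 → 1458 → 702 → 351 → 153 → 153  (repeats 153)
7: 7 → 343 → 118 → 514 → 190 → 730 → 370 → 370  (repeats 370)
8: 8 → 512 → 134 → 92 → 737 → 713 → 371 → 371  (repeats 371)
9: 9 → 729 → 1080 → 513 → 153 → 153  (repeats 153)
10: 10 → 1  (reaches 1)
11: 11 → 2 → 8 → 512 → 134 → 92 → 737 → 713 → 371 → 371  (repeats 371)
3-happy: 10

1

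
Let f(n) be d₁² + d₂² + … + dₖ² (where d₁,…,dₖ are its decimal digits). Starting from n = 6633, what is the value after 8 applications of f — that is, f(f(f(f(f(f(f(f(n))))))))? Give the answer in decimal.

145

6633 → 6² + 6² + 3² + 3² = 90
90 → 9² + 0² = 81
81 → 8² + 1² = 65
65 → 6² + 5² = 61
61 → 6² + 1² = 37
37 → 3² + 7² = 58
58 → 5² + 8² = 89
89 → 8² + 9² = 145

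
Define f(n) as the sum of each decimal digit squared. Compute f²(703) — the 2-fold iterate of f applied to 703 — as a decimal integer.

89

703 → 7² + 0² + 3² = 58
58 → 5² + 8² = 89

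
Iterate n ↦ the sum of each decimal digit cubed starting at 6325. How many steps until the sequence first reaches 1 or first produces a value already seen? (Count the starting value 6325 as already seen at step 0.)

9

6325 → 376
376 → 586
586 → 853
853 → 664
664 → 496
496 → 1009
1009 → 730
730 → 370
370 → 370  — 370 repeats.
That took 9 steps.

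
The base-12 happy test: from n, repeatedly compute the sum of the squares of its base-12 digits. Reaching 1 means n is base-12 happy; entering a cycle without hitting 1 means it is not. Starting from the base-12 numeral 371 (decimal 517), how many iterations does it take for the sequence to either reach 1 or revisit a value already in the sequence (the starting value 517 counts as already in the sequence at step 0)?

6

517 = (3,7,1)_12 → 59
59 = (4,11)_12 → 137
137 = (11,5)_12 → 146
146 = (1,0,2)_12 → 5
5 = (5)_12 → 25
25 = (2,1)_12 → 5  — 5 repeats.
That took 6 steps.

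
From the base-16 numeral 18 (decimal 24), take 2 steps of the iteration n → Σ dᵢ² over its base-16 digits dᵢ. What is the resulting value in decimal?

24 = (1,8)_16 → 1² + 8² = 1 + 64 = 65
65 = (4,1)_16 → 4² + 1² = 16 + 1 = 17

17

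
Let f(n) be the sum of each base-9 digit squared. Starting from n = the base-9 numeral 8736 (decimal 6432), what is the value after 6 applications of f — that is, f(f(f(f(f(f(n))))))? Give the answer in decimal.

6432 = (8,7,3,6)_9 → 8² + 7² + 3² + 6² = 158
158 = (1,8,5)_9 → 1² + 8² + 5² = 90
90 = (1,1,0)_9 → 1² + 1² + 0² = 2
2 = (2)_9 → 2² = 4
4 = (4)_9 → 4² = 16
16 = (1,7)_9 → 1² + 7² = 50

50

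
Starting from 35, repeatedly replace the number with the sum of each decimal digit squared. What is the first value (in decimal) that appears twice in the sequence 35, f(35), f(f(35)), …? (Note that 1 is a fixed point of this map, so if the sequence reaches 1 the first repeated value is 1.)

89

35 → 3² + 5² = 34
34 → 3² + 4² = 25
25 → 2² + 5² = 29
29 → 2² + 9² = 85
85 → 8² + 5² = 89
89 → 8² + 9² = 145
145 → 1² + 4² + 5² = 42
42 → 4² + 2² = 20
20 → 2² + 0² = 4
4 → 4² = 16
16 → 1² + 6² = 37
37 → 3² + 7² = 58
58 → 5² + 8² = 89  — 89 already appeared earlier.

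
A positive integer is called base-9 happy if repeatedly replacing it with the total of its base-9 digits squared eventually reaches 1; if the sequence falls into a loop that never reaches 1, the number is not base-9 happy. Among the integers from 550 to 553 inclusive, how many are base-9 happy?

1

550: 550 → 86 → 26 → 68 → 74 → 68  — not base-9 happy
551: 551 → 89 → 65 → 53 → 89  — not base-9 happy
552: 552 → 94 → 18 → 4 → 16 → 50 → 50  — not base-9 happy
553: 553 → 101 → 9 → 1  — base-9 happy
base-9 happy: 553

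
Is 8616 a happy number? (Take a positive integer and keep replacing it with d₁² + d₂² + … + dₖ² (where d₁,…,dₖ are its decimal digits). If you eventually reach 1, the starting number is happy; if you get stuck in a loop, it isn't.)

not happy

8616 → 8² + 6² + 1² + 6² = 64 + 36 + 1 + 36 = 137
137 → 1² + 3² + 7² = 1 + 9 + 49 = 59
59 → 5² + 9² = 25 + 81 = 106
106 → 1² + 0² + 6² = 1 + 0 + 36 = 37
37 → 3² + 7² = 9 + 49 = 58
58 → 5² + 8² = 25 + 64 = 89
89 → 8² + 9² = 64 + 81 = 145
145 → 1² + 4² + 5² = 1 + 16 + 25 = 42
42 → 4² + 2² = 16 + 4 = 20
20 → 2² + 0² = 4 + 0 = 4
4 → 4² = 16
16 → 1² + 6² = 1 + 36 = 37  — 37 already seen; the sequence cycles without reaching 1.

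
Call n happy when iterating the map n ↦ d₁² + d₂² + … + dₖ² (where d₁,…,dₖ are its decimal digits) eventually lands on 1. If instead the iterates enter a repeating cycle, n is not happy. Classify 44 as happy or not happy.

happy

44 → 4² + 4² = 32
32 → 3² + 2² = 13
13 → 1² + 3² = 10
10 → 1² + 0² = 1  — reached 1.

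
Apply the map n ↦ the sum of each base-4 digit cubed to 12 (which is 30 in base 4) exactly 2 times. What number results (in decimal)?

12 = (3,0)_4 → 3³ + 0³ = 27
27 = (1,2,3)_4 → 1³ + 2³ + 3³ = 36

36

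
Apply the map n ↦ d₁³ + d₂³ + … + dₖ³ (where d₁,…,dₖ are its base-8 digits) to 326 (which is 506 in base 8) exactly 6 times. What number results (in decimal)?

326 = (5,0,6)_8 → 5³ + 0³ + 6³ = 341
341 = (5,2,5)_8 → 5³ + 2³ + 5³ = 258
258 = (4,0,2)_8 → 4³ + 0³ + 2³ = 72
72 = (1,1,0)_8 → 1³ + 1³ + 0³ = 2
2 = (2)_8 → 2³ = 8
8 = (1,0)_8 → 1³ + 0³ = 1

1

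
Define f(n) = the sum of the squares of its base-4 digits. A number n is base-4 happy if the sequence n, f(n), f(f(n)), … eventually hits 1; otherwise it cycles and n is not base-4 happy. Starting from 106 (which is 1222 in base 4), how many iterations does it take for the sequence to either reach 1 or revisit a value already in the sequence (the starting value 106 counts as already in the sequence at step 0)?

5

106 = (1,2,2,2)_4 → 1² + 2² + 2² + 2² = 13
13 = (3,1)_4 → 3² + 1² = 10
10 = (2,2)_4 → 2² + 2² = 8
8 = (2,0)_4 → 2² + 0² = 4
4 = (1,0)_4 → 1² + 0² = 1  — reached 1.
That took 5 steps.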